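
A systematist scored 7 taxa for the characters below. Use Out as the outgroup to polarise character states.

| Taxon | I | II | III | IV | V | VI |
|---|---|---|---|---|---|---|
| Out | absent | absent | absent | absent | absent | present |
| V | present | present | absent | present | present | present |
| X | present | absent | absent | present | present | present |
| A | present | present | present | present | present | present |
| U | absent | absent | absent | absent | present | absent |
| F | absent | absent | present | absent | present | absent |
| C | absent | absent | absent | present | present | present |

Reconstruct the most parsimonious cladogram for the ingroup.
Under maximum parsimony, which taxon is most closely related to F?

Character polarity is set by the outgroup: the derived state is whichever differs from the outgroup's state, so for VI the derived state is 'absent', and for the remaining characters it is 'present'.
I (derived state 'present') is shared by A, V, and X — a synapomorphy uniting that clade.
II: derived state 'present' in A and V only — synapomorphy for {A, V}.
III groups A and F, which is incompatible with the clades supported by the remaining characters; treating it as convergent (homoplasy) costs fewer steps than any alternative tree.
IV: derived state 'present' in A, C, V, and X only — synapomorphy for {A, C, V, X}.
All ingroup taxa share the derived state 'present' for V; it defines the ingroup but does not resolve relationships within it.
VI: derived state 'absent' in F and U only — synapomorphy for {F, U}.
Most parsimonious ingroup topology: ((((V,A),X),C),(U,F)).
F and U form a cherry on this tree, so they are sister taxa.

U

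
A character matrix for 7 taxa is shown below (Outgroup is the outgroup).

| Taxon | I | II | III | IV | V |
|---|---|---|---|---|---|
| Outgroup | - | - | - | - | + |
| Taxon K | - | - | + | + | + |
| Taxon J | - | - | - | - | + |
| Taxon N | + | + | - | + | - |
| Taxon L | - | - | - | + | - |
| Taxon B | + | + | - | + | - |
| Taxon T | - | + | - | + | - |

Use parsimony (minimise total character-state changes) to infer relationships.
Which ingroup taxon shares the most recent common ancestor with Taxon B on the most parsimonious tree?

Character polarity is set by the outgroup: the derived state is whichever differs from the outgroup's state, so for V the derived state is '-', and for the remaining characters it is '+'.
Only Taxon B and Taxon N show the derived state '+' for I, supporting them as a clade.
II (derived state '+') is shared by Taxon B, Taxon N, and Taxon T — a synapomorphy uniting that clade.
III (derived state '+') is unique to Taxon K (autapomorphy; uninformative for grouping).
IV: derived state '+' in Taxon B, Taxon K, Taxon L, Taxon N, and Taxon T only — synapomorphy for {Taxon B, Taxon K, Taxon L, Taxon N, Taxon T}.
V (derived state '-') is shared by Taxon B, Taxon L, Taxon N, and Taxon T — a synapomorphy uniting that clade.
Most parsimonious ingroup topology: ((Taxon K,(((Taxon N,Taxon B),Taxon T),Taxon L)),Taxon J).
Taxon B and Taxon N form a cherry on this tree, so they are sister taxa.

Taxon N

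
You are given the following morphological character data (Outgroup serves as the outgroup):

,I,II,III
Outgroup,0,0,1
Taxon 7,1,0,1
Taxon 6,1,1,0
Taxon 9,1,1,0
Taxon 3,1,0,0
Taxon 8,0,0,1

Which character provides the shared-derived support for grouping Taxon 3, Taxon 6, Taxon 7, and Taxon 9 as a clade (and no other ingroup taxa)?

Character polarity is set by the outgroup: the derived state is whichever differs from the outgroup's state, so for III the derived state is '0', and for the remaining characters it is '1'.
I: derived state '1' in Taxon 3, Taxon 6, Taxon 7, and Taxon 9 only — synapomorphy for {Taxon 3, Taxon 6, Taxon 7, Taxon 9}.
II (derived state '1') is shared by Taxon 6 and Taxon 9 — a synapomorphy uniting that clade.
III: derived state '0' in Taxon 3, Taxon 6, and Taxon 9 only — synapomorphy for {Taxon 3, Taxon 6, Taxon 9}.
Most parsimonious ingroup topology: ((Taxon 7,((Taxon 6,Taxon 9),Taxon 3)),Taxon 8).
The clade {Taxon 3, Taxon 6, Taxon 7, Taxon 9} is supported by I: its derived state '1' occurs in exactly those taxa and in no other taxon (including the outgroup).

I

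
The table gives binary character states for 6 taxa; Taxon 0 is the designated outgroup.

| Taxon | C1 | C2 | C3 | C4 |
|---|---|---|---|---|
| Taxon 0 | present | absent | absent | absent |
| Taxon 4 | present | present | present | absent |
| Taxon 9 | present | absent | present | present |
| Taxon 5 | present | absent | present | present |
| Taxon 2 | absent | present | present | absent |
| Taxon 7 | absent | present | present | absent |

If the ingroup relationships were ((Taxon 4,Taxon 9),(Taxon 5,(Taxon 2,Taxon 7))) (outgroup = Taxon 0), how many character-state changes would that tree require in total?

Map each character onto ((Taxon 4,Taxon 9),(Taxon 5,(Taxon 2,Taxon 7))) (rooted by Taxon 0) and count the minimum state changes it requires (Fitch parsimony):
C1: 1; C2: 2; C3: 1; C4: 2.
Total tree length = 6.

6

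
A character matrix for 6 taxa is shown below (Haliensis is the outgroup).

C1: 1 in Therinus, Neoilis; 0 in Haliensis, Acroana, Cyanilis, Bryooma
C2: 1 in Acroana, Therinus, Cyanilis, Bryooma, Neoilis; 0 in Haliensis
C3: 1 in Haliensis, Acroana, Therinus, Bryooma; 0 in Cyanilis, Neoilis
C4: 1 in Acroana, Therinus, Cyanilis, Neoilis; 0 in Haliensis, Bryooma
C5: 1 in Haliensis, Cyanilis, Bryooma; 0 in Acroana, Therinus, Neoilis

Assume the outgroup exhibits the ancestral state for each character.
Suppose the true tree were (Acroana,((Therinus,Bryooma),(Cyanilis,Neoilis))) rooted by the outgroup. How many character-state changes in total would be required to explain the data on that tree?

9

Map each character onto (Acroana,((Therinus,Bryooma),(Cyanilis,Neoilis))) (rooted by Haliensis) and count the minimum state changes it requires (Fitch parsimony):
C1: 2; C2: 1; C3: 1; C4: 2; C5: 3.
Total tree length = 9.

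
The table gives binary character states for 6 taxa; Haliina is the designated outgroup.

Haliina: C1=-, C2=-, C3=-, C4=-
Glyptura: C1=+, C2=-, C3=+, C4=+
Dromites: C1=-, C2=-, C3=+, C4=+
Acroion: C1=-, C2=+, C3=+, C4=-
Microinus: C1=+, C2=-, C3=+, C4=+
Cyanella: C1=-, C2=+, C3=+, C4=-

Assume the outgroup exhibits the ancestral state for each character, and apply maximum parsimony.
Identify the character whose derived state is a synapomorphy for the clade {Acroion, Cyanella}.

C2

The outgroup has state '-' for every character, so '+' is the derived state throughout.
C1 (derived state '+') is shared by Glyptura and Microinus — a synapomorphy uniting that clade.
Only Acroion and Cyanella show the derived state '+' for C2, supporting them as a clade.
All ingroup taxa share the derived state '+' for C3; it defines the ingroup but does not resolve relationships within it.
C4 (derived state '+') is shared by Dromites, Glyptura, and Microinus — a synapomorphy uniting that clade.
Most parsimonious ingroup topology: (((Glyptura,Microinus),Dromites),(Acroion,Cyanella)).
The clade {Acroion, Cyanella} is supported by C2: its derived state '+' occurs in exactly those taxa and in no other taxon (including the outgroup).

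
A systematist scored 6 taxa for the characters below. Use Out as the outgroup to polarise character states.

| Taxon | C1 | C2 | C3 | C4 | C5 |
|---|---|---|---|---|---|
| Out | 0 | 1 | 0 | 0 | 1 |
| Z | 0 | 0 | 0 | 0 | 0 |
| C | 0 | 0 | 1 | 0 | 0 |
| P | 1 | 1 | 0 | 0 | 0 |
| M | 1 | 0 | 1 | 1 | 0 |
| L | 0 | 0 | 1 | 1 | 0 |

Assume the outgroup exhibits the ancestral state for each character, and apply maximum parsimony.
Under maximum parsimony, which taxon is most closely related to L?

Character polarity is set by the outgroup: the derived state is whichever differs from the outgroup's state, so for C2, C5 the derived state is '0', and for the remaining characters it is '1'.
C1 (state '1') occurs in M and P but conflicts with the nesting implied by the other characters — most parsimoniously interpreted as homoplasy.
C2: derived state '0' in C, L, M, and Z only — synapomorphy for {C, L, M, Z}.
Only C, L, and M show the derived state '1' for C3, supporting them as a clade.
C4: derived state '1' in L and M only — synapomorphy for {L, M}.
C5 (derived state '0') is shared by all ingroup taxa — unites the whole ingroup.
Most parsimonious ingroup topology: ((Z,(C,(M,L))),P).
L and M form a cherry on this tree, so they are sister taxa.

M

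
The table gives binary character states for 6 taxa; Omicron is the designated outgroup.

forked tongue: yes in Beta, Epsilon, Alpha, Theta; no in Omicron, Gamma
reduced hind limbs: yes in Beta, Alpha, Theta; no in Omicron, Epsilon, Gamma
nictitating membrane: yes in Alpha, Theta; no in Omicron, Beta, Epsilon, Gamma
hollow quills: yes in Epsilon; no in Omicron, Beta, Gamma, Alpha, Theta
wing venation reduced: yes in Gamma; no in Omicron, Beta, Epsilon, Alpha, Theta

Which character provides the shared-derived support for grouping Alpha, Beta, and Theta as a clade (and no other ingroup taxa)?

reduced hind limbs

The outgroup has state 'no' for every character, so 'yes' is the derived state throughout.
Only Alpha, Beta, Epsilon, and Theta show the derived state 'yes' for forked tongue, supporting them as a clade.
reduced hind limbs (derived state 'yes') is shared by Alpha, Beta, and Theta — a synapomorphy uniting that clade.
Only Alpha and Theta show the derived state 'yes' for nictitating membrane, supporting them as a clade.
hollow quills: derived state 'yes' in Epsilon only — an autapomorphy, so it tells us nothing about relationships among taxa.
wing venation reduced (derived state 'yes') is unique to Gamma (autapomorphy; uninformative for grouping).
Most parsimonious ingroup topology: (((Beta,(Alpha,Theta)),Epsilon),Gamma).
The clade {Alpha, Beta, Theta} is supported by reduced hind limbs: its derived state 'yes' occurs in exactly those taxa and in no other taxon (including the outgroup).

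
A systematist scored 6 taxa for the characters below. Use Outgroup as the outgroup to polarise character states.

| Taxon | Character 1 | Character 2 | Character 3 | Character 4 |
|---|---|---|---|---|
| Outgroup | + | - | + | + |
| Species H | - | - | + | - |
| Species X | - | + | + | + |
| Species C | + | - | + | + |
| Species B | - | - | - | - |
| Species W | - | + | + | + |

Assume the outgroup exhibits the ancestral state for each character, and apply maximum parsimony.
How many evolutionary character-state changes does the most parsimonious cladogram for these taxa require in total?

4

Character polarity is set by the outgroup: the derived state is whichever differs from the outgroup's state, so for Character 1, Character 3, Character 4 the derived state is '-', and for the remaining characters it is '+'.
Character 1 (derived state '-') is shared by Species B, Species H, Species W, and Species X — a synapomorphy uniting that clade.
Only Species W and Species X show the derived state '+' for Character 2, supporting them as a clade.
Character 3 (derived state '-') is unique to Species B (autapomorphy; uninformative for grouping).
Character 4: derived state '-' in Species B and Species H only — synapomorphy for {Species B, Species H}.
Most parsimonious ingroup topology: (((Species H,Species B),(Species X,Species W)),Species C).
Changes per character on this tree: Character 1: 1; Character 2: 1; Character 3: 1; Character 4: 1.
Total = 4.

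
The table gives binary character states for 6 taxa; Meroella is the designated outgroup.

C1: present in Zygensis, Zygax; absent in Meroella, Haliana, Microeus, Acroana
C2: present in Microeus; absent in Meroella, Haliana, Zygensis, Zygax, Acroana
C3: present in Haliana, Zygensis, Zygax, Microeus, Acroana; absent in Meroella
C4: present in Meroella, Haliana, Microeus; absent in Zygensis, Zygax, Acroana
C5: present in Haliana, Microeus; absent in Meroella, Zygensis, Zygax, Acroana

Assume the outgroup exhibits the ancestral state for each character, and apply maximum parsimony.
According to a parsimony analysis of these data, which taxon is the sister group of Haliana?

Character polarity is set by the outgroup: the derived state is whichever differs from the outgroup's state, so for C4 the derived state is 'absent', and for the remaining characters it is 'present'.
Only Zygax and Zygensis show the derived state 'present' for C1, supporting them as a clade.
C2 (derived state 'present') is unique to Microeus (autapomorphy; uninformative for grouping).
All ingroup taxa share the derived state 'present' for C3; it defines the ingroup but does not resolve relationships within it.
Only Acroana, Zygax, and Zygensis show the derived state 'absent' for C4, supporting them as a clade.
C5: derived state 'present' in Haliana and Microeus only — synapomorphy for {Haliana, Microeus}.
Most parsimonious ingroup topology: ((Haliana,Microeus),((Zygensis,Zygax),Acroana)).
Haliana and Microeus form a cherry on this tree, so they are sister taxa.

Microeus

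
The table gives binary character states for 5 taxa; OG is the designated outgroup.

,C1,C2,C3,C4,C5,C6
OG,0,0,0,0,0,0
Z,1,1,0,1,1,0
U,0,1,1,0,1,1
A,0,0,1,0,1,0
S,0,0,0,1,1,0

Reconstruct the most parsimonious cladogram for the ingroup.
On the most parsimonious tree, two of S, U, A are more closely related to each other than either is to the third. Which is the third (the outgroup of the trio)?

S

The outgroup has state '0' for every character, so '1' is the derived state throughout.
C1 (derived state '1') is unique to Z (autapomorphy; uninformative for grouping).
C2 (state '1') occurs in U and Z but conflicts with the nesting implied by the other characters — most parsimoniously interpreted as homoplasy.
Only A and U show the derived state '1' for C3, supporting them as a clade.
Only S and Z show the derived state '1' for C4, supporting them as a clade.
All ingroup taxa share the derived state '1' for C5; it defines the ingroup but does not resolve relationships within it.
C6: derived state '1' in U only — an autapomorphy, so it tells us nothing about relationships among taxa.
Most parsimonious ingroup topology: ((Z,S),(U,A)).
U and A share a more recent common ancestor with each other than either does with S, so S is the least closely related of the three.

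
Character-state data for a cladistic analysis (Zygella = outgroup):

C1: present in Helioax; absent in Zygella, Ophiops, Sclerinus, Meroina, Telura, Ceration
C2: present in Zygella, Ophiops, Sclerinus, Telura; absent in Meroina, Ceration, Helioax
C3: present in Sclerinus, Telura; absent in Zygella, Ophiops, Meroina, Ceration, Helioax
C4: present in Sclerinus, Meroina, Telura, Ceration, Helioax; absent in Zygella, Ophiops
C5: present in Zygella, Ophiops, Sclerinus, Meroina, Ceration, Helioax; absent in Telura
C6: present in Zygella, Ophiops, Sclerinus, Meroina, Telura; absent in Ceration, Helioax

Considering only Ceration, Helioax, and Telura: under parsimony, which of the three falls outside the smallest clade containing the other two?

Character polarity is set by the outgroup: the derived state is whichever differs from the outgroup's state, so for C2, C5, C6 the derived state is 'absent', and for the remaining characters it is 'present'.
C1: derived state 'present' in Helioax only — an autapomorphy, so it tells us nothing about relationships among taxa.
C2: derived state 'absent' in Ceration, Helioax, and Meroina only — synapomorphy for {Ceration, Helioax, Meroina}.
Only Sclerinus and Telura show the derived state 'present' for C3, supporting them as a clade.
C4: derived state 'present' in Ceration, Helioax, Meroina, Sclerinus, and Telura only — synapomorphy for {Ceration, Helioax, Meroina, Sclerinus, Telura}.
C5: derived state 'absent' in Telura only — an autapomorphy, so it tells us nothing about relationships among taxa.
C6: derived state 'absent' in Ceration and Helioax only — synapomorphy for {Ceration, Helioax}.
Most parsimonious ingroup topology: (Ophiops,((Sclerinus,Telura),(Meroina,(Ceration,Helioax)))).
Helioax and Ceration share a more recent common ancestor with each other than either does with Telura, so Telura is the least closely related of the three.

Telura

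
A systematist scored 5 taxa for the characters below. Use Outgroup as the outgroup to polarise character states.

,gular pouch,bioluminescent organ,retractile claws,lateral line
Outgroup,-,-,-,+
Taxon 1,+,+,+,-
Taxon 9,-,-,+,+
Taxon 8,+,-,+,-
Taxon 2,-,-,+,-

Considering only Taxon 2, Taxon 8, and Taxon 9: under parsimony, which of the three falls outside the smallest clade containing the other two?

Taxon 9

Character polarity is set by the outgroup: the derived state is whichever differs from the outgroup's state, so for lateral line the derived state is '-', and for the remaining characters it is '+'.
gular pouch (derived state '+') is shared by Taxon 1 and Taxon 8 — a synapomorphy uniting that clade.
bioluminescent organ: derived state '+' in Taxon 1 only — an autapomorphy, so it tells us nothing about relationships among taxa.
All ingroup taxa share the derived state '+' for retractile claws; it defines the ingroup but does not resolve relationships within it.
lateral line: derived state '-' in Taxon 1, Taxon 2, and Taxon 8 only — synapomorphy for {Taxon 1, Taxon 2, Taxon 8}.
Most parsimonious ingroup topology: (((Taxon 1,Taxon 8),Taxon 2),Taxon 9).
Taxon 8 and Taxon 2 share a more recent common ancestor with each other than either does with Taxon 9, so Taxon 9 is the least closely related of the three.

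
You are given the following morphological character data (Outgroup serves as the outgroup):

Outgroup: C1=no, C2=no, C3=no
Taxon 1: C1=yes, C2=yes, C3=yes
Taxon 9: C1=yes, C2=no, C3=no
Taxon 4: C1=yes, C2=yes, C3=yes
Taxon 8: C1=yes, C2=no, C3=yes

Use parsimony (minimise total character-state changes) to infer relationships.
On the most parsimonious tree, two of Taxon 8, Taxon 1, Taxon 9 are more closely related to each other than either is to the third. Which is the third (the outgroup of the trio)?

Taxon 9

The outgroup has state 'no' for every character, so 'yes' is the derived state throughout.
C1 (derived state 'yes') is shared by all ingroup taxa — unites the whole ingroup.
C2: derived state 'yes' in Taxon 1 and Taxon 4 only — synapomorphy for {Taxon 1, Taxon 4}.
C3: derived state 'yes' in Taxon 1, Taxon 4, and Taxon 8 only — synapomorphy for {Taxon 1, Taxon 4, Taxon 8}.
Most parsimonious ingroup topology: ((Taxon 8,(Taxon 4,Taxon 1)),Taxon 9).
Taxon 1 and Taxon 8 share a more recent common ancestor with each other than either does with Taxon 9, so Taxon 9 is the least closely related of the three.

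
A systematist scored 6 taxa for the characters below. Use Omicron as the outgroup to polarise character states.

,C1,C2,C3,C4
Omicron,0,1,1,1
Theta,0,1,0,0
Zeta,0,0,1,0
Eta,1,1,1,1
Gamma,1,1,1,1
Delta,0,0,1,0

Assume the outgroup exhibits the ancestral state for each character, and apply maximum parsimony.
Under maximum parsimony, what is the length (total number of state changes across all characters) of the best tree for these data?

Character polarity is set by the outgroup: the derived state is whichever differs from the outgroup's state, so for C2, C3, C4 the derived state is '0', and for the remaining characters it is '1'.
Only Eta and Gamma show the derived state '1' for C1, supporting them as a clade.
Only Delta and Zeta show the derived state '0' for C2, supporting them as a clade.
C3: derived state '0' in Theta only — an autapomorphy, so it tells us nothing about relationships among taxa.
C4: derived state '0' in Delta, Theta, and Zeta only — synapomorphy for {Delta, Theta, Zeta}.
Most parsimonious ingroup topology: ((Theta,(Zeta,Delta)),(Eta,Gamma)).
Changes per character on this tree: C1: 1; C2: 1; C3: 1; C4: 1.
Total = 4.

4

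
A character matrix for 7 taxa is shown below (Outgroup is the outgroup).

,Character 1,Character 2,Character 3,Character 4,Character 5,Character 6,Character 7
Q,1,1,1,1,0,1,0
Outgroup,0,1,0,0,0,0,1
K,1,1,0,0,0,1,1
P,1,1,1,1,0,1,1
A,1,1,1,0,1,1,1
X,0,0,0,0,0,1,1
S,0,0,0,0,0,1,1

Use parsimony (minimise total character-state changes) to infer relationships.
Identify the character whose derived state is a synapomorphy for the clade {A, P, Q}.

Character 3

Character polarity is set by the outgroup: the derived state is whichever differs from the outgroup's state, so for Character 2, Character 7 the derived state is '0', and for the remaining characters it is '1'.
Character 1: derived state '1' in A, K, P, and Q only — synapomorphy for {A, K, P, Q}.
Character 2: derived state '0' in S and X only — synapomorphy for {S, X}.
Only A, P, and Q show the derived state '1' for Character 3, supporting them as a clade.
Character 4: derived state '1' in P and Q only — synapomorphy for {P, Q}.
Character 5: derived state '1' in A only — an autapomorphy, so it tells us nothing about relationships among taxa.
All ingroup taxa share the derived state '1' for Character 6; it defines the ingroup but does not resolve relationships within it.
Character 7 (derived state '0') is unique to Q (autapomorphy; uninformative for grouping).
Most parsimonious ingroup topology: ((K,(A,(Q,P))),(X,S)).
The clade {A, P, Q} is supported by Character 3: its derived state '1' occurs in exactly those taxa and in no other taxon (including the outgroup).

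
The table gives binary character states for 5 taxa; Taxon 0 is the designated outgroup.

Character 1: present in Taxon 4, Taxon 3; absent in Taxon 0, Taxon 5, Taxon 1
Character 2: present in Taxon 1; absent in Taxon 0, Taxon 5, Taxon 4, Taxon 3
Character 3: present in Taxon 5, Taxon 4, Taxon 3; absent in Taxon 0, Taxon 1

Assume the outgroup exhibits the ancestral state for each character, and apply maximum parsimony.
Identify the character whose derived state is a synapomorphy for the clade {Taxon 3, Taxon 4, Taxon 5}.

The outgroup has state 'absent' for every character, so 'present' is the derived state throughout.
Character 1: derived state 'present' in Taxon 3 and Taxon 4 only — synapomorphy for {Taxon 3, Taxon 4}.
Character 2: derived state 'present' in Taxon 1 only — an autapomorphy, so it tells us nothing about relationships among taxa.
Character 3: derived state 'present' in Taxon 3, Taxon 4, and Taxon 5 only — synapomorphy for {Taxon 3, Taxon 4, Taxon 5}.
Most parsimonious ingroup topology: ((Taxon 5,(Taxon 4,Taxon 3)),Taxon 1).
The clade {Taxon 3, Taxon 4, Taxon 5} is supported by Character 3: its derived state 'present' occurs in exactly those taxa and in no other taxon (including the outgroup).

Character 3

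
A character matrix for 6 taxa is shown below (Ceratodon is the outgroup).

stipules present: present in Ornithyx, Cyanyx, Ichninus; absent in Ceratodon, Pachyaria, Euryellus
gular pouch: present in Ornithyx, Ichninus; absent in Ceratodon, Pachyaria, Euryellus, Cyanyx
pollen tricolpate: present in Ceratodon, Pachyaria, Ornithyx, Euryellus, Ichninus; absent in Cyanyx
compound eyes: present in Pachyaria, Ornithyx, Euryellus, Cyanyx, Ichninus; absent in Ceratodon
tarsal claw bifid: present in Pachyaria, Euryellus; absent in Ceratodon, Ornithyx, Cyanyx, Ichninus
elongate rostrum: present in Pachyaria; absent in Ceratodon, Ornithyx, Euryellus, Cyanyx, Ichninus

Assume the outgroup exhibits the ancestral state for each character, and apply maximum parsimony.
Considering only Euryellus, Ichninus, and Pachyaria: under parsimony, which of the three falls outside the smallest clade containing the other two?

Character polarity is set by the outgroup: the derived state is whichever differs from the outgroup's state, so for pollen tricolpate the derived state is 'absent', and for the remaining characters it is 'present'.
stipules present (derived state 'present') is shared by Cyanyx, Ichninus, and Ornithyx — a synapomorphy uniting that clade.
Only Ichninus and Ornithyx show the derived state 'present' for gular pouch, supporting them as a clade.
pollen tricolpate (derived state 'absent') is unique to Cyanyx (autapomorphy; uninformative for grouping).
compound eyes (derived state 'present') is shared by all ingroup taxa — unites the whole ingroup.
tarsal claw bifid (derived state 'present') is shared by Euryellus and Pachyaria — a synapomorphy uniting that clade.
elongate rostrum: derived state 'present' in Pachyaria only — an autapomorphy, so it tells us nothing about relationships among taxa.
Most parsimonious ingroup topology: ((Pachyaria,Euryellus),((Ornithyx,Ichninus),Cyanyx)).
Euryellus and Pachyaria share a more recent common ancestor with each other than either does with Ichninus, so Ichninus is the least closely related of the three.

Ichninus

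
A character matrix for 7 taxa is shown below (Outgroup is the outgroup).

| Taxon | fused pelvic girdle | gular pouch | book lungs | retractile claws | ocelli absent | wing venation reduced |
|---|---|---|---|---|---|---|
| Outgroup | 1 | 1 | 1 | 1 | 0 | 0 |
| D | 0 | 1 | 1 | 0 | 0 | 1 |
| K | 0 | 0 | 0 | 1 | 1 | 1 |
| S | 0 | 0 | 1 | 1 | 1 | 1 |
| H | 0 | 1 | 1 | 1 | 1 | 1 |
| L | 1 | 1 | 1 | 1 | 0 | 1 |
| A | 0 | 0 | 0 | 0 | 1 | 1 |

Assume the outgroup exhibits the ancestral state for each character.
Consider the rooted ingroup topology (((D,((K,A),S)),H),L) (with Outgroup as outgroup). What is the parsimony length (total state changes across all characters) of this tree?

Map each character onto (((D,((K,A),S)),H),L) (rooted by Outgroup) and count the minimum state changes it requires (Fitch parsimony):
fused pelvic girdle: 1; gular pouch: 1; book lungs: 1; retractile claws: 2; ocelli absent: 2; wing venation reduced: 1.
Total tree length = 8.

8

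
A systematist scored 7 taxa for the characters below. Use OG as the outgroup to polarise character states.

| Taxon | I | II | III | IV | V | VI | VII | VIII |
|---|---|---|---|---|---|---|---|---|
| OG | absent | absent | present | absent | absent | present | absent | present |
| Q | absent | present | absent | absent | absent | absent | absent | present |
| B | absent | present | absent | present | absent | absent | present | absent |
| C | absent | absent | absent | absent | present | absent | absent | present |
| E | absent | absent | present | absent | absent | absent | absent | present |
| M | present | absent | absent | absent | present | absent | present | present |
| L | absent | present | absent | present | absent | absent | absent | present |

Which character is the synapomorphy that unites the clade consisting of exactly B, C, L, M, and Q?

III

Character polarity is set by the outgroup: the derived state is whichever differs from the outgroup's state, so for III, VI, VIII the derived state is 'absent', and for the remaining characters it is 'present'.
I (derived state 'present') is unique to M (autapomorphy; uninformative for grouping).
II (derived state 'present') is shared by B, L, and Q — a synapomorphy uniting that clade.
III: derived state 'absent' in B, C, L, M, and Q only — synapomorphy for {B, C, L, M, Q}.
IV (derived state 'present') is shared by B and L — a synapomorphy uniting that clade.
V: derived state 'present' in C and M only — synapomorphy for {C, M}.
All ingroup taxa share the derived state 'absent' for VI; it defines the ingroup but does not resolve relationships within it.
VII (state 'present') occurs in B and M but conflicts with the nesting implied by the other characters — most parsimoniously interpreted as homoplasy.
VIII (derived state 'absent') is unique to B (autapomorphy; uninformative for grouping).
Most parsimonious ingroup topology: (((Q,(B,L)),(C,M)),E).
The clade {B, C, L, M, Q} is supported by III: its derived state 'absent' occurs in exactly those taxa and in no other taxon (including the outgroup).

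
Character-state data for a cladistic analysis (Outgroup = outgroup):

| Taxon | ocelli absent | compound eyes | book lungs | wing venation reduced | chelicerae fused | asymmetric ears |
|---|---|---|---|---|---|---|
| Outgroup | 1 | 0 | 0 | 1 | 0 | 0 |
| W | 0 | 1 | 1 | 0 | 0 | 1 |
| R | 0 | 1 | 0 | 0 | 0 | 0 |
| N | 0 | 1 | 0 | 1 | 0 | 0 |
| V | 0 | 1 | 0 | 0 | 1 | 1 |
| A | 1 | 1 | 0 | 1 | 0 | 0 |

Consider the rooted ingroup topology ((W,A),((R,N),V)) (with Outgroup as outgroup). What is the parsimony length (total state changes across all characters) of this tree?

Map each character onto ((W,A),((R,N),V)) (rooted by Outgroup) and count the minimum state changes it requires (Fitch parsimony):
ocelli absent: 2; compound eyes: 1; book lungs: 1; wing venation reduced: 3; chelicerae fused: 1; asymmetric ears: 2.
Total tree length = 10.

10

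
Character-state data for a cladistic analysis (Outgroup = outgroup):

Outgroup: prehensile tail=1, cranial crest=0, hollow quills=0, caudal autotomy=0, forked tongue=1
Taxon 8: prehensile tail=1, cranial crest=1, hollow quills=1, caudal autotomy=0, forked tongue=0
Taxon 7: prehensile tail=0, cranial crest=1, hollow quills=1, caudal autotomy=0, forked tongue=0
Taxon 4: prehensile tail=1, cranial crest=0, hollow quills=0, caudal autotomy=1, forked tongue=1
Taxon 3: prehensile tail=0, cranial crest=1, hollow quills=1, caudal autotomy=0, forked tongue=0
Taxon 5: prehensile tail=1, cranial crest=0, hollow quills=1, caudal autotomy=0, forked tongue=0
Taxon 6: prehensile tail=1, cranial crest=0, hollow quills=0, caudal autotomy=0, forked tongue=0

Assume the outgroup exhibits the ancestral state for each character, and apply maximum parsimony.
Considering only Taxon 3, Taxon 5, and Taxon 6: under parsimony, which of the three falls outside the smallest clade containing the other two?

Character polarity is set by the outgroup: the derived state is whichever differs from the outgroup's state, so for prehensile tail, forked tongue the derived state is '0', and for the remaining characters it is '1'.
prehensile tail: derived state '0' in Taxon 3 and Taxon 7 only — synapomorphy for {Taxon 3, Taxon 7}.
Only Taxon 3, Taxon 7, and Taxon 8 show the derived state '1' for cranial crest, supporting them as a clade.
hollow quills (derived state '1') is shared by Taxon 3, Taxon 5, Taxon 7, and Taxon 8 — a synapomorphy uniting that clade.
caudal autotomy: derived state '1' in Taxon 4 only — an autapomorphy, so it tells us nothing about relationships among taxa.
Only Taxon 3, Taxon 5, Taxon 6, Taxon 7, and Taxon 8 show the derived state '0' for forked tongue, supporting them as a clade.
Most parsimonious ingroup topology: ((((Taxon 8,(Taxon 7,Taxon 3)),Taxon 5),Taxon 6),Taxon 4).
Taxon 3 and Taxon 5 share a more recent common ancestor with each other than either does with Taxon 6, so Taxon 6 is the least closely related of the three.

Taxon 6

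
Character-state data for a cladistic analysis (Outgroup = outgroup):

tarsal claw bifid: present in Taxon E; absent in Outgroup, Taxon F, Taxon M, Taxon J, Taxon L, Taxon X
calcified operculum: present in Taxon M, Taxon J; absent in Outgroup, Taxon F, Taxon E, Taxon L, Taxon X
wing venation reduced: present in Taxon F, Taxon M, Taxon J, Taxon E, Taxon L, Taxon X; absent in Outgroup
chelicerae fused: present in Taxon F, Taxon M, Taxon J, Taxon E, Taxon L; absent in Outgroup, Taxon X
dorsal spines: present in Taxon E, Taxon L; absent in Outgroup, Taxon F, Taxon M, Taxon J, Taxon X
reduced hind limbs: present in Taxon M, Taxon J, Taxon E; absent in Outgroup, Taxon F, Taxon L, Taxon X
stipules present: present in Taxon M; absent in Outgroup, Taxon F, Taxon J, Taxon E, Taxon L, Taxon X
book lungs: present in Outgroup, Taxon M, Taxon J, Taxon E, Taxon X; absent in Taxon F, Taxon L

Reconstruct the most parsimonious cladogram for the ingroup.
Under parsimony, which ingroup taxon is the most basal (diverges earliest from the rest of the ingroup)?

Taxon X

Character polarity is set by the outgroup: the derived state is whichever differs from the outgroup's state, so for book lungs the derived state is 'absent', and for the remaining characters it is 'present'.
tarsal claw bifid: derived state 'present' in Taxon E only — an autapomorphy, so it tells us nothing about relationships among taxa.
calcified operculum (derived state 'present') is shared by Taxon J and Taxon M — a synapomorphy uniting that clade.
All ingroup taxa share the derived state 'present' for wing venation reduced; it defines the ingroup but does not resolve relationships within it.
chelicerae fused (derived state 'present') is shared by Taxon E, Taxon F, Taxon J, Taxon L, and Taxon M — a synapomorphy uniting that clade.
dorsal spines (state 'present') occurs in Taxon E and Taxon L but conflicts with the nesting implied by the other characters — most parsimoniously interpreted as homoplasy.
reduced hind limbs (derived state 'present') is shared by Taxon E, Taxon J, and Taxon M — a synapomorphy uniting that clade.
stipules present: derived state 'present' in Taxon M only — an autapomorphy, so it tells us nothing about relationships among taxa.
book lungs: derived state 'absent' in Taxon F and Taxon L only — synapomorphy for {Taxon F, Taxon L}.
Most parsimonious ingroup topology: (((Taxon F,Taxon L),((Taxon M,Taxon J),Taxon E)),Taxon X).
Taxon X is sister to the clade containing all other ingroup taxa, so it is the earliest-diverging (most basal) ingroup lineage.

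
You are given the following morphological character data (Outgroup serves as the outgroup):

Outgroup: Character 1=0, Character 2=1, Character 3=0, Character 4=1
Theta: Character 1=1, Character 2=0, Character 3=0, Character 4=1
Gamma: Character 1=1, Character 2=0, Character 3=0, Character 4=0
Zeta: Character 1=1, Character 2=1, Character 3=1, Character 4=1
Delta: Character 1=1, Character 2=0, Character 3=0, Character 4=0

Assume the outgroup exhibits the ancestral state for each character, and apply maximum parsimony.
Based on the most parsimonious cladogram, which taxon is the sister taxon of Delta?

Gamma

Character polarity is set by the outgroup: the derived state is whichever differs from the outgroup's state, so for Character 2, Character 4 the derived state is '0', and for the remaining characters it is '1'.
Character 1 (derived state '1') is shared by all ingroup taxa — unites the whole ingroup.
Only Delta, Gamma, and Theta show the derived state '0' for Character 2, supporting them as a clade.
Character 3: derived state '1' in Zeta only — an autapomorphy, so it tells us nothing about relationships among taxa.
Only Delta and Gamma show the derived state '0' for Character 4, supporting them as a clade.
Most parsimonious ingroup topology: (((Gamma,Delta),Theta),Zeta).
Delta and Gamma form a cherry on this tree, so they are sister taxa.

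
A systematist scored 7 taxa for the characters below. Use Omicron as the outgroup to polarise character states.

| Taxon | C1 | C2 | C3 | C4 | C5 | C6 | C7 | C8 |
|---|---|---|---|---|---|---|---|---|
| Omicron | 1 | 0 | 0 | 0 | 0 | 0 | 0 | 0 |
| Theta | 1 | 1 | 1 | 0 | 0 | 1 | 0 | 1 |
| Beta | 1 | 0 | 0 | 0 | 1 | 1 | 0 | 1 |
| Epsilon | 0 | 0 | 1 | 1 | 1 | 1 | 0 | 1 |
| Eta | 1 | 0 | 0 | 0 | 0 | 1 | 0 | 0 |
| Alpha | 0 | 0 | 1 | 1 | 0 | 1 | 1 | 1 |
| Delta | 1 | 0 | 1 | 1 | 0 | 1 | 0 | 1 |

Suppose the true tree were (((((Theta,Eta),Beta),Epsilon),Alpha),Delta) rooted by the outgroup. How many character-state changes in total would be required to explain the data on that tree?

14

Map each character onto (((((Theta,Eta),Beta),Epsilon),Alpha),Delta) (rooted by Omicron) and count the minimum state changes it requires (Fitch parsimony):
C1: 2; C2: 1; C3: 3; C4: 2; C5: 2; C6: 1; C7: 1; C8: 2.
Total tree length = 14.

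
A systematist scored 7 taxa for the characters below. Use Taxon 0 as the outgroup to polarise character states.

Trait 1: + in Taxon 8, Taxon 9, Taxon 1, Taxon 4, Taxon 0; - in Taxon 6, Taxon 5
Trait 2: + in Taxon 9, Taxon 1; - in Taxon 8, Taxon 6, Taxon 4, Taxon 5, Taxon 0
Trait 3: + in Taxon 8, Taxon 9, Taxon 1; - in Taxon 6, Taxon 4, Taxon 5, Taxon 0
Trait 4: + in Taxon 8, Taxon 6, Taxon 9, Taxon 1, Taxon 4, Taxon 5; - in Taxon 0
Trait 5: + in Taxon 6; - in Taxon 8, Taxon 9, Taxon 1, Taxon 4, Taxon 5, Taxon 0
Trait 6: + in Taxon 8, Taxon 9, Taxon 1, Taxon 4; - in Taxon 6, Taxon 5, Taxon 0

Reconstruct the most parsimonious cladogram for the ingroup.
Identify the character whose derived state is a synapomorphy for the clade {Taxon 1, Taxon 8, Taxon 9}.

Trait 3

Character polarity is set by the outgroup: the derived state is whichever differs from the outgroup's state, so for Trait 1 the derived state is '-', and for the remaining characters it is '+'.
Only Taxon 5 and Taxon 6 show the derived state '-' for Trait 1, supporting them as a clade.
Trait 2: derived state '+' in Taxon 1 and Taxon 9 only — synapomorphy for {Taxon 1, Taxon 9}.
Only Taxon 1, Taxon 8, and Taxon 9 show the derived state '+' for Trait 3, supporting them as a clade.
Trait 4 (derived state '+') is shared by all ingroup taxa — unites the whole ingroup.
Trait 5: derived state '+' in Taxon 6 only — an autapomorphy, so it tells us nothing about relationships among taxa.
Trait 6: derived state '+' in Taxon 1, Taxon 4, Taxon 8, and Taxon 9 only — synapomorphy for {Taxon 1, Taxon 4, Taxon 8, Taxon 9}.
Most parsimonious ingroup topology: ((Taxon 4,((Taxon 9,Taxon 1),Taxon 8)),(Taxon 5,Taxon 6)).
The clade {Taxon 1, Taxon 8, Taxon 9} is supported by Trait 3: its derived state '+' occurs in exactly those taxa and in no other taxon (including the outgroup).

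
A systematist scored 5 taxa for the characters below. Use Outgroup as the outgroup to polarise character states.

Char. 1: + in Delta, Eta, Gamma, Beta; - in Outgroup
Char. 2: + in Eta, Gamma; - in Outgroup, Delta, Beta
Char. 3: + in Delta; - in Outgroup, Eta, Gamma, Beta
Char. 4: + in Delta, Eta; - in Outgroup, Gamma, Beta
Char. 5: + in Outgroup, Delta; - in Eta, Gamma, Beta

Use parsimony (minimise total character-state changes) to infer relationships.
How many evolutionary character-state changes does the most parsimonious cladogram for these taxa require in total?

Character polarity is set by the outgroup: the derived state is whichever differs from the outgroup's state, so for Char. 5 the derived state is '-', and for the remaining characters it is '+'.
Char. 1 (derived state '+') is shared by all ingroup taxa — unites the whole ingroup.
Char. 2 (derived state '+') is shared by Eta and Gamma — a synapomorphy uniting that clade.
Char. 3: derived state '+' in Delta only — an autapomorphy, so it tells us nothing about relationships among taxa.
Char. 4 (state '+') occurs in Delta and Eta but conflicts with the nesting implied by the other characters — most parsimoniously interpreted as homoplasy.
Only Beta, Eta, and Gamma show the derived state '-' for Char. 5, supporting them as a clade.
Most parsimonious ingroup topology: (Delta,((Eta,Gamma),Beta)).
Changes per character on this tree: Char. 1: 1; Char. 2: 1; Char. 3: 1; Char. 4: 2; Char. 5: 1.
Total = 6.

6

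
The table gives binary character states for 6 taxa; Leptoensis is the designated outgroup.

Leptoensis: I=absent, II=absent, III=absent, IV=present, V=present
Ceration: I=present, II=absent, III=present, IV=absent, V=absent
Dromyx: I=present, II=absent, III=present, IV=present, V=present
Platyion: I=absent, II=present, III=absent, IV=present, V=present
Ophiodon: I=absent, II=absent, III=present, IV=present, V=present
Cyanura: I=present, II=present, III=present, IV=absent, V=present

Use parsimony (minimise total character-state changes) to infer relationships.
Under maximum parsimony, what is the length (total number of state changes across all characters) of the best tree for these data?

6

Character polarity is set by the outgroup: the derived state is whichever differs from the outgroup's state, so for IV, V the derived state is 'absent', and for the remaining characters it is 'present'.
Only Ceration, Cyanura, and Dromyx show the derived state 'present' for I, supporting them as a clade.
II (state 'present') occurs in Cyanura and Platyion but conflicts with the nesting implied by the other characters — most parsimoniously interpreted as homoplasy.
III: derived state 'present' in Ceration, Cyanura, Dromyx, and Ophiodon only — synapomorphy for {Ceration, Cyanura, Dromyx, Ophiodon}.
IV (derived state 'absent') is shared by Ceration and Cyanura — a synapomorphy uniting that clade.
V: derived state 'absent' in Ceration only — an autapomorphy, so it tells us nothing about relationships among taxa.
Most parsimonious ingroup topology: ((((Ceration,Cyanura),Dromyx),Ophiodon),Platyion).
Changes per character on this tree: I: 1; II: 2; III: 1; IV: 1; V: 1.
Total = 6.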